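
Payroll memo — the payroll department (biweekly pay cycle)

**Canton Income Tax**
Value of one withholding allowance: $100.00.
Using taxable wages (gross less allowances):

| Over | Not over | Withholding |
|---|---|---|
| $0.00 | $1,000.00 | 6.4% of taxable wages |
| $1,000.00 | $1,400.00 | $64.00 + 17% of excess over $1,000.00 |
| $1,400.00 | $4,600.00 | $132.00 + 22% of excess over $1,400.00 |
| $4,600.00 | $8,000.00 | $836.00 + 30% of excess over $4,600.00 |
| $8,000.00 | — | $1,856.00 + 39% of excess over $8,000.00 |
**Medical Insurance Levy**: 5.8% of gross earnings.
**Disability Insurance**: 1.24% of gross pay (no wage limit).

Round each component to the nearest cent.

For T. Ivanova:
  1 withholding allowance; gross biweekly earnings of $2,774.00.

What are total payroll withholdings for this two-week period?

$607.57

Canton Income Tax: taxable = $2,774.00 − 1×$100.00 = $2,674.00
  $132.00 + 22% × ($2,674.00 − $1,400.00) = $132.00 + 22% × $1,274.00 = $412.28
Medical Insurance Levy: 5.8% × $2,774.00 = $160.89
Disability Insurance: 1.24% × $2,774.00 = $34.40
Total: $412.28 + $160.89 + $34.40 = $607.57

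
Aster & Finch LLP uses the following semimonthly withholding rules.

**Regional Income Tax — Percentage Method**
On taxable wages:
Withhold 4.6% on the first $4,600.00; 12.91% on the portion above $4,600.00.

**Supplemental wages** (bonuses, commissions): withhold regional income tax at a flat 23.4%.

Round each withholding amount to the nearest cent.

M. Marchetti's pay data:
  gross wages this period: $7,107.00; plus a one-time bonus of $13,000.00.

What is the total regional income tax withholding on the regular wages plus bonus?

Regional Income Tax: taxable = $7,107.00
  $211.60 + 12.91% × ($7,107.00 − $4,600.00) = $211.60 + 12.91% × $2,507.00 = $535.25
Supplemental (23.4% flat on bonus): 23.4% × $13,000.00 = $3,042.00
Total regional income tax: $535.25 + $3,042.00 = $3,577.25

$3,577.25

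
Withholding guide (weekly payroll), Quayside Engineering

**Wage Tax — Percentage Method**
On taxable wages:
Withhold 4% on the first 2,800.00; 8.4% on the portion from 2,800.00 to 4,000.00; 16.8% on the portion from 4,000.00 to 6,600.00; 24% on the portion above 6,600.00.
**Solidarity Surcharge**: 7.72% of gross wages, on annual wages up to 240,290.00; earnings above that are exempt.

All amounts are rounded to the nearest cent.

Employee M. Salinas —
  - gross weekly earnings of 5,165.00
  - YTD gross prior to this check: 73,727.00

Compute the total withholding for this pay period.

807.26

Wage Tax: taxable = 5,165.00
  212.80 + 16.8% × (5,165.00 − 4,000.00) = 212.80 + 16.8% × 1,165.00 = 408.52
Solidarity Surcharge: 7.72% × 5,165.00 = 398.74
Total: 408.52 + 398.74 = 807.26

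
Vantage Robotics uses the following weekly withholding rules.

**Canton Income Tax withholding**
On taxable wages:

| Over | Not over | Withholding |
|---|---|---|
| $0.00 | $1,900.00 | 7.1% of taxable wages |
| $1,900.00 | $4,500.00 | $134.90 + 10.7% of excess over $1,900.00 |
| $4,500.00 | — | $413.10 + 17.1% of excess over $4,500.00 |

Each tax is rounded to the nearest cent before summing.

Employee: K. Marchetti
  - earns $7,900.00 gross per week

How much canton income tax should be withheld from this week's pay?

Canton Income Tax: taxable = $7,900.00
  $413.10 + 17.1% × ($7,900.00 − $4,500.00) = $413.10 + 17.1% × $3,400.00 = $994.50

$994.50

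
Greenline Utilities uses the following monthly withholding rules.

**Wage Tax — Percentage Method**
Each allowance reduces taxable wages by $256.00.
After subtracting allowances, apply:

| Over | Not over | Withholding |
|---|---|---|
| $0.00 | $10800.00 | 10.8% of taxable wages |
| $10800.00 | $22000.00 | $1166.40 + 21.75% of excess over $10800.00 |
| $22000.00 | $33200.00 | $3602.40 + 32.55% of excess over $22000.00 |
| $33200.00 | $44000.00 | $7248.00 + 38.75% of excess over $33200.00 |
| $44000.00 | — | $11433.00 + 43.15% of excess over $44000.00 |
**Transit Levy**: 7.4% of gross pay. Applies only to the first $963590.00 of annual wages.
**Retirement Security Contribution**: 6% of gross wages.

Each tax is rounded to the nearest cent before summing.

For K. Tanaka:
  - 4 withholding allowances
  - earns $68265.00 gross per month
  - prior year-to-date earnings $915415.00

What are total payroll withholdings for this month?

Wage Tax: taxable = $68265.00 − 4×$256.00 = $67241.00
  $11433.00 + 43.15% × ($67241.00 − $44000.00) = $11433.00 + 43.15% × $23241.00 = $21461.49
Transit Levy: cap $963590.00 − YTD $915415.00 = $48175.00 subject; 7.4% × $48175.00 = $3564.95
Retirement Security Contribution: 6% × $68265.00 = $4095.90
Total: $21461.49 + $3564.95 + $4095.90 = $29122.34

$29122.34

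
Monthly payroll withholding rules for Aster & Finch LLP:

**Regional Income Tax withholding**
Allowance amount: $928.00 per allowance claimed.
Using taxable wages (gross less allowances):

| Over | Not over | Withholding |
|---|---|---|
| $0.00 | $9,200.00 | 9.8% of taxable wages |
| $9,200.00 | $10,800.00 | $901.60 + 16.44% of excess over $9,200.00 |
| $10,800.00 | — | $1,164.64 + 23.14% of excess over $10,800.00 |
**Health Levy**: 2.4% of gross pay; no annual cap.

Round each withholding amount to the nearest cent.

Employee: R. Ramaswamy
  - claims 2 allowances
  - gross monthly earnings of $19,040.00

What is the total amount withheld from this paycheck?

$3,098.86

Regional Income Tax: taxable = $19,040.00 − 2×$928.00 = $17,184.00
  $1,164.64 + 23.14% × ($17,184.00 − $10,800.00) = $1,164.64 + 23.14% × $6,384.00 = $2,641.90
Health Levy: 2.4% × $19,040.00 = $456.96
Total: $2,641.90 + $456.96 = $3,098.86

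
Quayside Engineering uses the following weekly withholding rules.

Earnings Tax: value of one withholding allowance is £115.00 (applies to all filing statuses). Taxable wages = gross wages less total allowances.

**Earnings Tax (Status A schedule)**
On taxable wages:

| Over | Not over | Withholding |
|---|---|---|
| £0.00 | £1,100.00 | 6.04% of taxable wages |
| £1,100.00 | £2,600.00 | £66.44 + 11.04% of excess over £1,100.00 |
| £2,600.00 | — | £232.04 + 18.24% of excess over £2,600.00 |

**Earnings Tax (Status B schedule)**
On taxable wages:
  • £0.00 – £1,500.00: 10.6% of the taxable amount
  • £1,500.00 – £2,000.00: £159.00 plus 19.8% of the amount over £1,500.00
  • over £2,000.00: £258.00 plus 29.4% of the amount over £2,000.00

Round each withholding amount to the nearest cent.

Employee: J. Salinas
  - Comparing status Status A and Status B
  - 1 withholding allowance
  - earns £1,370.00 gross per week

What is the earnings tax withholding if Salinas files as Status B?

Earnings Tax (Status B): taxable = £1,370.00 − 1×£115.00 = £1,255.00
  10.6% × £1,255.00 = £133.03

£133.03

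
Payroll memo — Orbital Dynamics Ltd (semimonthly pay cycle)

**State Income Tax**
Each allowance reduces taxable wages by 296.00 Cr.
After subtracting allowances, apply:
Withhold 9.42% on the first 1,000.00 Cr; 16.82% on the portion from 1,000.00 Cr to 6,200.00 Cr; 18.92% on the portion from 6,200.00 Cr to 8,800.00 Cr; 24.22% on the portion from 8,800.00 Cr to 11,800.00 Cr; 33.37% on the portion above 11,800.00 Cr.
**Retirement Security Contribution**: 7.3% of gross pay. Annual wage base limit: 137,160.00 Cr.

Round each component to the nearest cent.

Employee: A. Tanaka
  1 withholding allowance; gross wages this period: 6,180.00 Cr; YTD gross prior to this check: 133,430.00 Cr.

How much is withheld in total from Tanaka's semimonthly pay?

State Income Tax: taxable = 6,180.00 Cr − 1×296.00 Cr = 5,884.00 Cr
  94.20 Cr + 16.82% × (5,884.00 Cr − 1,000.00 Cr) = 94.20 Cr + 16.82% × 4,884.00 Cr = 915.69 Cr
Retirement Security Contribution: cap 137,160.00 Cr − YTD 133,430.00 Cr = 3,730.00 Cr subject; 7.3% × 3,730.00 Cr = 272.29 Cr
Total: 915.69 Cr + 272.29 Cr = 1,187.98 Cr

1,187.98 Cr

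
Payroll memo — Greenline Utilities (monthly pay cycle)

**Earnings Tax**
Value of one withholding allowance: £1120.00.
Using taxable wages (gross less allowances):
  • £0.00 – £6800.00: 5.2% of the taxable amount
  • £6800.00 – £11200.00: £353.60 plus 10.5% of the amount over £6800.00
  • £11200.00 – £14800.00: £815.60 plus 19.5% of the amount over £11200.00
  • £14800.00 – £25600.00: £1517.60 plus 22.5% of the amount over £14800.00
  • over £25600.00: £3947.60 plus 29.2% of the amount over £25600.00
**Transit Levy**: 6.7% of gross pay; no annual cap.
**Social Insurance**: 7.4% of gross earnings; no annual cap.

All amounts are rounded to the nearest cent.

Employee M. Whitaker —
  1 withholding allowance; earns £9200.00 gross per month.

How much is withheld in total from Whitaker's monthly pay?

£1785.20

Earnings Tax: taxable = £9200.00 − 1×£1120.00 = £8080.00
  £353.60 + 10.5% × (£8080.00 − £6800.00) = £353.60 + 10.5% × £1280.00 = £488.00
Transit Levy: 6.7% × £9200.00 = £616.40
Social Insurance: 7.4% × £9200.00 = £680.80
Total: £488.00 + £616.40 + £680.80 = £1785.20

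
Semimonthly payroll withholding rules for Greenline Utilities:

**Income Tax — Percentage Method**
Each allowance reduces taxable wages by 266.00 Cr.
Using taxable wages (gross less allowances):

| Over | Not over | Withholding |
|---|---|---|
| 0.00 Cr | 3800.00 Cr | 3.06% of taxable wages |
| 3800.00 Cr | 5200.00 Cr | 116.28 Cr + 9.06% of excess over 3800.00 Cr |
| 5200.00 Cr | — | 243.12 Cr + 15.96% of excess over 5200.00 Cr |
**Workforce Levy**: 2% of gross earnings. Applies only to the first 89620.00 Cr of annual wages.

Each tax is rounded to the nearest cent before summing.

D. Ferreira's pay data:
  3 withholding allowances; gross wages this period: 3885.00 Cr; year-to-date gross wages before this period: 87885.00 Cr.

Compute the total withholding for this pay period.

129.16 Cr

Income Tax: taxable = 3885.00 Cr − 3×266.00 Cr = 3087.00 Cr
  3.06% × 3087.00 Cr = 94.46 Cr
Workforce Levy: cap 89620.00 Cr − YTD 87885.00 Cr = 1735.00 Cr subject; 2% × 1735.00 Cr = 34.70 Cr
Total: 94.46 Cr + 34.70 Cr = 129.16 Cr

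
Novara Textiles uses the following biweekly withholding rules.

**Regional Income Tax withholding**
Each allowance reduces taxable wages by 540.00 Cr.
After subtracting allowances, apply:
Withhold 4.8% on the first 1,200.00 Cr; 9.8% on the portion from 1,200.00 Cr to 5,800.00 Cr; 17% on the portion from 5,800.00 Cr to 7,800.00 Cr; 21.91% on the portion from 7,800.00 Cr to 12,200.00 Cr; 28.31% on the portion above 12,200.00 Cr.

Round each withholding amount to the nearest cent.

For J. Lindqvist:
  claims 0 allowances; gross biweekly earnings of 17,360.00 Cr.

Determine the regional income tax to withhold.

Regional Income Tax: taxable = 17,360.00 Cr
  1,812.44 Cr + 28.31% × (17,360.00 Cr − 12,200.00 Cr) = 1,812.44 Cr + 28.31% × 5,160.00 Cr = 3,273.24 Cr

3,273.24 Cr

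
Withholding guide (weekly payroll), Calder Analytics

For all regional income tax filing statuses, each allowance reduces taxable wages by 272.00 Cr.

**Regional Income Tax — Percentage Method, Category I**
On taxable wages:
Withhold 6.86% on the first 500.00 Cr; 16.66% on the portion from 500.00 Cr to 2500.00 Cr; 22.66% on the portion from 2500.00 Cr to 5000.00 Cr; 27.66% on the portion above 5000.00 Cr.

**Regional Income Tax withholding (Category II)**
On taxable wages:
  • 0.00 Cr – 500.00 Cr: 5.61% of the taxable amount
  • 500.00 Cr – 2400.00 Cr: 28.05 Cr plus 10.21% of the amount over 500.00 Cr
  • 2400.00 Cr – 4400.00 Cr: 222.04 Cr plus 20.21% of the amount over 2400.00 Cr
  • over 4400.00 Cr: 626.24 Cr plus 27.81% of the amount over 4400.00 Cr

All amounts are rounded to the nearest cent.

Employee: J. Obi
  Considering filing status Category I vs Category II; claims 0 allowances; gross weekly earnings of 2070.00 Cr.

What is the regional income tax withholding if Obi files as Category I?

Regional Income Tax (Category I): taxable = 2070.00 Cr
  34.30 Cr + 16.66% × (2070.00 Cr − 500.00 Cr) = 34.30 Cr + 16.66% × 1570.00 Cr = 295.86 Cr

295.86 Cr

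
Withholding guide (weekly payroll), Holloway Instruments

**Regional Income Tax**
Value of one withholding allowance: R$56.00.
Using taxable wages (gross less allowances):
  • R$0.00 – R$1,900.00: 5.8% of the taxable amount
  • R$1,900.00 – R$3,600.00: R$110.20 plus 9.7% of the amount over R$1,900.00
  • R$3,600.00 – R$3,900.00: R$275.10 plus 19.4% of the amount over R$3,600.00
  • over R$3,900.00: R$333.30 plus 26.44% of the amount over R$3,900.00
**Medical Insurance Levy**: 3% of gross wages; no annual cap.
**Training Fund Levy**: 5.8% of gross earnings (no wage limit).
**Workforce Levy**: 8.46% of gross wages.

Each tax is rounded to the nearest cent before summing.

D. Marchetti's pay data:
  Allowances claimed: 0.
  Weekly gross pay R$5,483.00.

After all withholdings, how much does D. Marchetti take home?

R$3,784.79

Regional Income Tax: taxable = R$5,483.00
  R$333.30 + 26.44% × (R$5,483.00 − R$3,900.00) = R$333.30 + 26.44% × R$1,583.00 = R$751.85
Medical Insurance Levy: 3% × R$5,483.00 = R$164.49
Training Fund Levy: 5.8% × R$5,483.00 = R$318.01
Workforce Levy: 8.46% × R$5,483.00 = R$463.86
Total withheld: R$751.85 + R$164.49 + R$318.01 + R$463.86 = R$1,698.21
Net pay: R$5,483.00 − R$1,698.21 = R$3,784.79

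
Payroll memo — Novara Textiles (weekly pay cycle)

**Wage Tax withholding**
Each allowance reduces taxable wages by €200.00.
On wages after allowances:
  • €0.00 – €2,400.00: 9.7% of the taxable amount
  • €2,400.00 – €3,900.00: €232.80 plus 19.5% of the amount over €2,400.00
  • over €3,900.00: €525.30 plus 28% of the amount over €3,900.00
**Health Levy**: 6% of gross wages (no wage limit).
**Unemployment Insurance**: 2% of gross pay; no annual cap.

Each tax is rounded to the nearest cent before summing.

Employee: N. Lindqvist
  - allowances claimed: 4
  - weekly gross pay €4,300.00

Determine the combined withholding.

Wage Tax: taxable = €4,300.00 − 4×€200.00 = €3,500.00
  €232.80 + 19.5% × (€3,500.00 − €2,400.00) = €232.80 + 19.5% × €1,100.00 = €447.30
Health Levy: 6% × €4,300.00 = €258.00
Unemployment Insurance: 2% × €4,300.00 = €86.00
Total: €447.30 + €258.00 + €86.00 = €791.30

€791.30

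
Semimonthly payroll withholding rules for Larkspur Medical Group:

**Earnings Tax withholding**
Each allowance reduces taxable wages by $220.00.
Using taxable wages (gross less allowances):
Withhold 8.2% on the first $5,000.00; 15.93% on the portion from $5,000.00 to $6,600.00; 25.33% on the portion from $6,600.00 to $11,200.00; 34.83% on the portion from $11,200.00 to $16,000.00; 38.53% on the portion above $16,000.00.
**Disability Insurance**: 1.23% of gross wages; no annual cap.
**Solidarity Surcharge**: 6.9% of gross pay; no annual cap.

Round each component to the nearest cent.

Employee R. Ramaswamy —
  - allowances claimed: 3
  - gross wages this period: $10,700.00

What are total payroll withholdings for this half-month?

Earnings Tax: taxable = $10,700.00 − 3×$220.00 = $10,040.00
  $664.88 + 25.33% × ($10,040.00 − $6,600.00) = $664.88 + 25.33% × $3,440.00 = $1,536.23
Disability Insurance: 1.23% × $10,700.00 = $131.61
Solidarity Surcharge: 6.9% × $10,700.00 = $738.30
Total: $1,536.23 + $131.61 + $738.30 = $2,406.14

$2,406.14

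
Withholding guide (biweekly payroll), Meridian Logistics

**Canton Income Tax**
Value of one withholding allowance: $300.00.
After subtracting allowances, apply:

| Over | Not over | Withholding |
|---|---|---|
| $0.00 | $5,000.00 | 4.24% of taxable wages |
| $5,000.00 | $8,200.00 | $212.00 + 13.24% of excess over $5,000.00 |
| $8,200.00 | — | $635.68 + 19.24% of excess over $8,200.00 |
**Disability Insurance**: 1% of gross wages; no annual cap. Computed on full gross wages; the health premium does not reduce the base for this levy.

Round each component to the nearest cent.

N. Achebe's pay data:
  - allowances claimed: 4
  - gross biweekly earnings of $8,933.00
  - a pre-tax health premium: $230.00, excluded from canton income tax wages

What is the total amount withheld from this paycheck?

Canton Income Tax: taxable = $8,933.00 − $230.00 − 4×$300.00 = $7,503.00
  $212.00 + 13.24% × ($7,503.00 − $5,000.00) = $212.00 + 13.24% × $2,503.00 = $543.40
Disability Insurance: 1% × $8,933.00 = $89.33
Total: $543.40 + $89.33 = $632.73

$632.73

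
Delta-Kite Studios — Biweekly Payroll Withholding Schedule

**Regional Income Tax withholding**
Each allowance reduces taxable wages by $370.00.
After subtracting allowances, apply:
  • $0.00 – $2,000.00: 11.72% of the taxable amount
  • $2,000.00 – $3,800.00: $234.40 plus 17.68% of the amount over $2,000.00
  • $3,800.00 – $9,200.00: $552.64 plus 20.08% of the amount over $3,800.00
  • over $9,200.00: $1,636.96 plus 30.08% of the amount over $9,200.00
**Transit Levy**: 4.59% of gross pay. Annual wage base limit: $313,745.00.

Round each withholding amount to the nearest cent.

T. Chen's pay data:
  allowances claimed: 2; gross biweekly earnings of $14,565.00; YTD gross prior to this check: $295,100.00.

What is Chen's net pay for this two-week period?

Regional Income Tax: taxable = $14,565.00 − 2×$370.00 = $13,825.00
  $1,636.96 + 30.08% × ($13,825.00 − $9,200.00) = $1,636.96 + 30.08% × $4,625.00 = $3,028.16
Transit Levy: 4.59% × $14,565.00 = $668.53
Total withheld: $3,028.16 + $668.53 = $3,696.69
Net pay: $14,565.00 − $3,696.69 = $10,868.31

$10,868.31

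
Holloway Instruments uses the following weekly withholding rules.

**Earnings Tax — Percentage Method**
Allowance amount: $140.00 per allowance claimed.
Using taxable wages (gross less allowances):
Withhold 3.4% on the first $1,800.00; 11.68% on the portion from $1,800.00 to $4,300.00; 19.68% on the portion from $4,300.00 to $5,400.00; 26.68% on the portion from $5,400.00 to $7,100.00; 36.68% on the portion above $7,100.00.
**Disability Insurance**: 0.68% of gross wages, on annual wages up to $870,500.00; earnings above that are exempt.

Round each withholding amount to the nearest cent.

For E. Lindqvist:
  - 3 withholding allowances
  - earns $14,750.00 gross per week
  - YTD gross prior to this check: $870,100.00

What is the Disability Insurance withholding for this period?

Disability Insurance: cap $870,500.00 − YTD $870,100.00 = $400.00 subject; 0.68% × $400.00 = $2.72

$2.72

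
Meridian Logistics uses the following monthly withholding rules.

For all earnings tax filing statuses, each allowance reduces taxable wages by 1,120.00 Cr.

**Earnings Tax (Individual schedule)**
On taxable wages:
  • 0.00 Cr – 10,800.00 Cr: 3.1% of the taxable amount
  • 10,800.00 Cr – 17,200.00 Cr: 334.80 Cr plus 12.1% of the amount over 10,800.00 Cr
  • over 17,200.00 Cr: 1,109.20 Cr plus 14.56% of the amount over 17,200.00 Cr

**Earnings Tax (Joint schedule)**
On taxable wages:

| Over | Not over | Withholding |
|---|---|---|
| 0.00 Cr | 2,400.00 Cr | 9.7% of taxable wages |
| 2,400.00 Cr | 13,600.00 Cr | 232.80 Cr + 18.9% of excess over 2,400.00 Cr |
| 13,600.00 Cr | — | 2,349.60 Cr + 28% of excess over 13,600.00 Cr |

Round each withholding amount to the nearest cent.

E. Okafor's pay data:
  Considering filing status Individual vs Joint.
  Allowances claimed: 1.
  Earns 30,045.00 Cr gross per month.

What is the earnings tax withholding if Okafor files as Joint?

6,640.60 Cr

Earnings Tax (Joint): taxable = 30,045.00 Cr − 1×1,120.00 Cr = 28,925.00 Cr
  2,349.60 Cr + 28% × (28,925.00 Cr − 13,600.00 Cr) = 2,349.60 Cr + 28% × 15,325.00 Cr = 6,640.60 Cr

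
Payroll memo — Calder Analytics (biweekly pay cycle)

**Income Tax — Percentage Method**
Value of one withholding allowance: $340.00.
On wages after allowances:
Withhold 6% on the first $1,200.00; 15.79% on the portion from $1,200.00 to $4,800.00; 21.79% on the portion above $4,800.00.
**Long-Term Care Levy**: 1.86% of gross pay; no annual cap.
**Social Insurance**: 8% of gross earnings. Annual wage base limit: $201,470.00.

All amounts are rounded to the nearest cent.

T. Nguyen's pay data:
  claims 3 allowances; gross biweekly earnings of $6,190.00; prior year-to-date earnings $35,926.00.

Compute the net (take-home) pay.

$4,858.61

Income Tax: taxable = $6,190.00 − 3×$340.00 = $5,170.00
  $640.44 + 21.79% × ($5,170.00 − $4,800.00) = $640.44 + 21.79% × $370.00 = $721.06
Long-Term Care Levy: 1.86% × $6,190.00 = $115.13
Social Insurance: 8% × $6,190.00 = $495.20
Total withheld: $721.06 + $115.13 + $495.20 = $1,331.39
Net pay: $6,190.00 − $1,331.39 = $4,858.61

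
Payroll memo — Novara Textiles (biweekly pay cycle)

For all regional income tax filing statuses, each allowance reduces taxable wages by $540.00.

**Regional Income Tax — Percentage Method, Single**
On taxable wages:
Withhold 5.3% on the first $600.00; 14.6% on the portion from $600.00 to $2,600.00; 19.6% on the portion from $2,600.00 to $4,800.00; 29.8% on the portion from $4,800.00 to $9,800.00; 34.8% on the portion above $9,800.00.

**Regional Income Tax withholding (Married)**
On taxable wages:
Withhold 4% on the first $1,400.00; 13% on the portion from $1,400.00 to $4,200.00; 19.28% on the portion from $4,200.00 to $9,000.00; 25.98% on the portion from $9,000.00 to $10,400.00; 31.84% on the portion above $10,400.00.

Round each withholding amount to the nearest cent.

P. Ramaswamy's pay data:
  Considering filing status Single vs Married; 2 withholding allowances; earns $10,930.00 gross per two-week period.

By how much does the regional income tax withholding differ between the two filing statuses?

$696.13

Regional Income Tax (Single): taxable = $10,930.00 − 2×$540.00 = $9,850.00
  $2,245.00 + 34.8% × ($9,850.00 − $9,800.00) = $2,245.00 + 34.8% × $50.00 = $2,262.40
Regional Income Tax (Married): taxable = $10,930.00 − 2×$540.00 = $9,850.00
  $1,345.44 + 25.98% × ($9,850.00 − $9,000.00) = $1,345.44 + 25.98% × $850.00 = $1,566.27
Difference: |$2,262.40 − $1,566.27| = $696.13 (higher under Single)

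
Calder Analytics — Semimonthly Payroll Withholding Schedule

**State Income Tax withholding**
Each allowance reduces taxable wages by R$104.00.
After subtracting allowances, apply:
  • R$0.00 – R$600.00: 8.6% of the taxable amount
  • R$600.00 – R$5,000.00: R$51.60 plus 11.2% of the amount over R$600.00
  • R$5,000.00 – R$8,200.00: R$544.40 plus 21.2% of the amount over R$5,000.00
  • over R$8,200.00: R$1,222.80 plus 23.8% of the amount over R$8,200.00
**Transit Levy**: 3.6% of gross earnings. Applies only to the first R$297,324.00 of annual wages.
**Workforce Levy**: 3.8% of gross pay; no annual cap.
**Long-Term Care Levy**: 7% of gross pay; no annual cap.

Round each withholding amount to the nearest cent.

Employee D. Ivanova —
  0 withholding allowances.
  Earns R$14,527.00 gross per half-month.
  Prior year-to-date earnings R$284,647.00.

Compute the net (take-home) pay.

R$9,773.08

State Income Tax: taxable = R$14,527.00
  R$1,222.80 + 23.8% × (R$14,527.00 − R$8,200.00) = R$1,222.80 + 23.8% × R$6,327.00 = R$2,728.63
Transit Levy: cap R$297,324.00 − YTD R$284,647.00 = R$12,677.00 subject; 3.6% × R$12,677.00 = R$456.37
Workforce Levy: 3.8% × R$14,527.00 = R$552.03
Long-Term Care Levy: 7% × R$14,527.00 = R$1,016.89
Total withheld: R$2,728.63 + R$456.37 + R$552.03 + R$1,016.89 = R$4,753.92
Net pay: R$14,527.00 − R$4,753.92 = R$9,773.08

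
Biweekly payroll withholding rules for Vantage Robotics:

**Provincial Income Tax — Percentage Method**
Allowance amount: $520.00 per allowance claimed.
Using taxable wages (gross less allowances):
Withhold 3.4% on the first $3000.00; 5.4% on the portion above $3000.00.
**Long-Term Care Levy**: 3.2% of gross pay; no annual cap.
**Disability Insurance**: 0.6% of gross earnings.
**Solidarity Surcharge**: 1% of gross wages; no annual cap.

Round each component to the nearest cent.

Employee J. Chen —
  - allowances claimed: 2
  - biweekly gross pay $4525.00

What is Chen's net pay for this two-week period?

Provincial Income Tax: taxable = $4525.00 − 2×$520.00 = $3485.00
  $102.00 + 5.4% × ($3485.00 − $3000.00) = $102.00 + 5.4% × $485.00 = $128.19
Long-Term Care Levy: 3.2% × $4525.00 = $144.80
Disability Insurance: 0.6% × $4525.00 = $27.15
Solidarity Surcharge: 1% × $4525.00 = $45.25
Total withheld: $128.19 + $144.80 + $27.15 + $45.25 = $345.39
Net pay: $4525.00 − $345.39 = $4179.61

$4179.61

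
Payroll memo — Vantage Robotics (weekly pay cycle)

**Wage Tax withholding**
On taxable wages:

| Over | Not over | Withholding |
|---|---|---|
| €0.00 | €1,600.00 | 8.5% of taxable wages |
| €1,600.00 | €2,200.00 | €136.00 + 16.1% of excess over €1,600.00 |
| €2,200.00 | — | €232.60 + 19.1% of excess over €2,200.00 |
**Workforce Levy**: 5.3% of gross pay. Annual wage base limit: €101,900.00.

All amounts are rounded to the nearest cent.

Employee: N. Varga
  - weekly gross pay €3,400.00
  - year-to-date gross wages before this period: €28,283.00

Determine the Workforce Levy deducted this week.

Workforce Levy: 5.3% × €3,400.00 = €180.20

€180.20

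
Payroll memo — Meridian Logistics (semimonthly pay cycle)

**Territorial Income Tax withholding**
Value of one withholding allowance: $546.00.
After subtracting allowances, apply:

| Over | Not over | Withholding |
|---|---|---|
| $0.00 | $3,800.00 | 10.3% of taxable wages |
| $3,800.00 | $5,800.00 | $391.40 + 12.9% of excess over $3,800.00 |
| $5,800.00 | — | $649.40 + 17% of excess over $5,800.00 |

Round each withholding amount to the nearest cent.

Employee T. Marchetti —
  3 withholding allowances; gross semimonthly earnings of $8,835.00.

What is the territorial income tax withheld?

$886.89

Territorial Income Tax: taxable = $8,835.00 − 3×$546.00 = $7,197.00
  $649.40 + 17% × ($7,197.00 − $5,800.00) = $649.40 + 17% × $1,397.00 = $886.89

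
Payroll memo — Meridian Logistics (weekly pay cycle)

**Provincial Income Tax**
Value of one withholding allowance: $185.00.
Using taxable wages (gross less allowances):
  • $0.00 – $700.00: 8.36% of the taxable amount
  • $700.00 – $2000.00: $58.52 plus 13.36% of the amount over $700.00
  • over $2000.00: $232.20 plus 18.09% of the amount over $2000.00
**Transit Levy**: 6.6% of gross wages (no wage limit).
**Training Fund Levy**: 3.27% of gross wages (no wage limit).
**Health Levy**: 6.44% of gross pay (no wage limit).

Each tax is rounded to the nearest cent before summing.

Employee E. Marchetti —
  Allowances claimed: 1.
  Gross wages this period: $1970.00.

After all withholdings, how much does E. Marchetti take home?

$1445.21

Provincial Income Tax: taxable = $1970.00 − 1×$185.00 = $1785.00
  $58.52 + 13.36% × ($1785.00 − $700.00) = $58.52 + 13.36% × $1085.00 = $203.48
Transit Levy: 6.6% × $1970.00 = $130.02
Training Fund Levy: 3.27% × $1970.00 = $64.42
Health Levy: 6.44% × $1970.00 = $126.87
Total withheld: $203.48 + $130.02 + $64.42 + $126.87 = $524.79
Net pay: $1970.00 − $524.79 = $1445.21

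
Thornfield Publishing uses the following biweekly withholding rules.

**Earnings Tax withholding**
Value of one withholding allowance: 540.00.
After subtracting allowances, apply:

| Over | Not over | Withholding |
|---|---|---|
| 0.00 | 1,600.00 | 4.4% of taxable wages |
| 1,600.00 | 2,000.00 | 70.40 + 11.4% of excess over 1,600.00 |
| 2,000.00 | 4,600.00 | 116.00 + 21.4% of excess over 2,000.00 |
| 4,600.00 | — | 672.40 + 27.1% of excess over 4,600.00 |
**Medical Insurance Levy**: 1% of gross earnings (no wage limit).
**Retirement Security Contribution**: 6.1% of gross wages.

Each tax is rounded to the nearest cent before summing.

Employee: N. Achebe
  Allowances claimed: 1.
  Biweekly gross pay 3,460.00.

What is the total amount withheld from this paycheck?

Earnings Tax: taxable = 3,460.00 − 1×540.00 = 2,920.00
  116.00 + 21.4% × (2,920.00 − 2,000.00) = 116.00 + 21.4% × 920.00 = 312.88
Medical Insurance Levy: 1% × 3,460.00 = 34.60
Retirement Security Contribution: 6.1% × 3,460.00 = 211.06
Total: 312.88 + 34.60 + 211.06 = 558.54

558.54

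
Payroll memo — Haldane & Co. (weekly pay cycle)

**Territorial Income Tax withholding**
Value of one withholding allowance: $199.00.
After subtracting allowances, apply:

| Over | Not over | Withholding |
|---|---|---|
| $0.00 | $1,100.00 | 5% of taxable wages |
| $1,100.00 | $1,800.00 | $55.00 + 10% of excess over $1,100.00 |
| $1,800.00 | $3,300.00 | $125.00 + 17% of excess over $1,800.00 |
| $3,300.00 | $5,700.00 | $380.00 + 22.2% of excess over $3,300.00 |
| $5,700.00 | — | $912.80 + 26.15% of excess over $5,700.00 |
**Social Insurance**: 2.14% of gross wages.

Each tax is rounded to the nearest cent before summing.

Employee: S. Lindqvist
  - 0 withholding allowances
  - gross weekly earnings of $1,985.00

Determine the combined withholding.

Territorial Income Tax: taxable = $1,985.00
  $125.00 + 17% × ($1,985.00 − $1,800.00) = $125.00 + 17% × $185.00 = $156.45
Social Insurance: 2.14% × $1,985.00 = $42.48
Total: $156.45 + $42.48 = $198.93

$198.93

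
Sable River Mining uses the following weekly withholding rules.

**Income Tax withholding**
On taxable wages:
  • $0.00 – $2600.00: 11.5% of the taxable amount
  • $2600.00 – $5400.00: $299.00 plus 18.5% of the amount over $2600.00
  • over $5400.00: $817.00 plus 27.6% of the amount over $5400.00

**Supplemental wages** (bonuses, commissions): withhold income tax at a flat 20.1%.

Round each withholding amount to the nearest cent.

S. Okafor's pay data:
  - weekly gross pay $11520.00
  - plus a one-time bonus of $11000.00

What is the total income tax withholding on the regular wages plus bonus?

$4717.12

Income Tax: taxable = $11520.00
  $817.00 + 27.6% × ($11520.00 − $5400.00) = $817.00 + 27.6% × $6120.00 = $2506.12
Supplemental (20.1% flat on bonus): 20.1% × $11000.00 = $2211.00
Total income tax: $2506.12 + $2211.00 = $4717.12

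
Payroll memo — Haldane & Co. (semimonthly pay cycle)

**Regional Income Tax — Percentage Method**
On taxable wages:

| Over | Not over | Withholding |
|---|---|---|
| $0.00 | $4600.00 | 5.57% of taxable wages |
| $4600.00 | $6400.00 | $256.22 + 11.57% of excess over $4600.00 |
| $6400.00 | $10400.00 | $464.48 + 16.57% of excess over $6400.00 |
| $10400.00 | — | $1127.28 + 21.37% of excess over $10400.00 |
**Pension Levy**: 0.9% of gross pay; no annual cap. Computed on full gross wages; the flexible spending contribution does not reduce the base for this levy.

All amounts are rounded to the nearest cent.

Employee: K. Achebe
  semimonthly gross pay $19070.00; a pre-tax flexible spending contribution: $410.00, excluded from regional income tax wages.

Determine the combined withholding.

$3064.07

Regional Income Tax: taxable = $19070.00 − $410.00 = $18660.00
  $1127.28 + 21.37% × ($18660.00 − $10400.00) = $1127.28 + 21.37% × $8260.00 = $2892.44
Pension Levy: 0.9% × $19070.00 = $171.63
Total: $2892.44 + $171.63 = $3064.07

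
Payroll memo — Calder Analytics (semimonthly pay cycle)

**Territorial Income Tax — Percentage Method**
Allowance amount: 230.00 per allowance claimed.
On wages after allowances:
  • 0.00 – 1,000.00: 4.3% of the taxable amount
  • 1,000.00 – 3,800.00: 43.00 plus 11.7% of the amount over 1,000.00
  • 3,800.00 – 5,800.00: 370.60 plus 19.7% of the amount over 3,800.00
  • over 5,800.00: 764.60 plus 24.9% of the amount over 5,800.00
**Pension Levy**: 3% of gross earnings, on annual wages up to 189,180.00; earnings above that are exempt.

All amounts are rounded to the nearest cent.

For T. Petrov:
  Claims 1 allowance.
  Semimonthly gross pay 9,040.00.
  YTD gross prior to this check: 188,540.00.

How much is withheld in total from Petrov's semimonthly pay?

Territorial Income Tax: taxable = 9,040.00 − 1×230.00 = 8,810.00
  764.60 + 24.9% × (8,810.00 − 5,800.00) = 764.60 + 24.9% × 3,010.00 = 1,514.09
Pension Levy: cap 189,180.00 − YTD 188,540.00 = 640.00 subject; 3% × 640.00 = 19.20
Total: 1,514.09 + 19.20 = 1,533.29

1,533.29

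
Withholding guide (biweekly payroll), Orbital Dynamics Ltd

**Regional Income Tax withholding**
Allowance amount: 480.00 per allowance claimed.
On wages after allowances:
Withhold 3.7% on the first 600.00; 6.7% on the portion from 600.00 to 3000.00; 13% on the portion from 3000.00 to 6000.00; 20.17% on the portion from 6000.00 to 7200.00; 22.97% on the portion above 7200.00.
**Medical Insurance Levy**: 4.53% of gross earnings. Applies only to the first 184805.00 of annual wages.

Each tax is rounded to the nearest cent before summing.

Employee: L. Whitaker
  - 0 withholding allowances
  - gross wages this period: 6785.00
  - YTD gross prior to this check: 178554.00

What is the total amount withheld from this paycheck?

1014.50

Regional Income Tax: taxable = 6785.00
  573.00 + 20.17% × (6785.00 − 6000.00) = 573.00 + 20.17% × 785.00 = 731.33
Medical Insurance Levy: cap 184805.00 − YTD 178554.00 = 6251.00 subject; 4.53% × 6251.00 = 283.17
Total: 731.33 + 283.17 = 1014.50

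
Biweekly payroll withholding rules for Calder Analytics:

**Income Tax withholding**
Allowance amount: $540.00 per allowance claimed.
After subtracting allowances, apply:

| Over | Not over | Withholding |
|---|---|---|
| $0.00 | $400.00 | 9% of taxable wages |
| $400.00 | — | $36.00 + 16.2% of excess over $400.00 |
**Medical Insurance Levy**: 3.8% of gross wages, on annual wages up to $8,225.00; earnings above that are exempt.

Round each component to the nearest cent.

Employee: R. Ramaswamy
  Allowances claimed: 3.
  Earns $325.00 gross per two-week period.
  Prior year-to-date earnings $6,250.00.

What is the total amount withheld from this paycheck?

Income Tax: taxable = $325.00 − 3×$540.00 = $-1,295.00
  Taxable ≤ 0 → $0.00
Medical Insurance Levy: 3.8% × $325.00 = $12.35
Total: $0.00 + $12.35 = $12.35

$12.35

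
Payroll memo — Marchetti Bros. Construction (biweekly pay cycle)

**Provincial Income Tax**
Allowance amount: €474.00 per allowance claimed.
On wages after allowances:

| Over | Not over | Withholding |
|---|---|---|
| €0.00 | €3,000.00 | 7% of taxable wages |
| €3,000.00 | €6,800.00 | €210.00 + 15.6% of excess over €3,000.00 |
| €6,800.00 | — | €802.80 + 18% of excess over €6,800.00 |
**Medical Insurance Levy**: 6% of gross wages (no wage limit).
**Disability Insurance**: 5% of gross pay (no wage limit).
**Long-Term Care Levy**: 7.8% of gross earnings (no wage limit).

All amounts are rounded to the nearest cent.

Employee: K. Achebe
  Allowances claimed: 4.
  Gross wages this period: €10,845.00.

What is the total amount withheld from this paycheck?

Provincial Income Tax: taxable = €10,845.00 − 4×€474.00 = €8,949.00
  €802.80 + 18% × (€8,949.00 − €6,800.00) = €802.80 + 18% × €2,149.00 = €1,189.62
Medical Insurance Levy: 6% × €10,845.00 = €650.70
Disability Insurance: 5% × €10,845.00 = €542.25
Long-Term Care Levy: 7.8% × €10,845.00 = €845.91
Total: €1,189.62 + €650.70 + €542.25 + €845.91 = €3,228.48

€3,228.48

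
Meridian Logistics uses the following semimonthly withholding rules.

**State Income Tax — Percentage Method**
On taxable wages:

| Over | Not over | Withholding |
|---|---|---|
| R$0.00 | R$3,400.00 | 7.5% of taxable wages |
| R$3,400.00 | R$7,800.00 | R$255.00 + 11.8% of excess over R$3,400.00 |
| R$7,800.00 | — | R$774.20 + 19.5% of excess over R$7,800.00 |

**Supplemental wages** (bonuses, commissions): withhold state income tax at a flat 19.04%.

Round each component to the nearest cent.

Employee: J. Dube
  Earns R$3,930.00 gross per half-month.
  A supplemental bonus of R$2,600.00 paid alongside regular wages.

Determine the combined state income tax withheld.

R$812.58

State Income Tax: taxable = R$3,930.00
  R$255.00 + 11.8% × (R$3,930.00 − R$3,400.00) = R$255.00 + 11.8% × R$530.00 = R$317.54
Supplemental (19.04% flat on bonus): 19.04% × R$2,600.00 = R$495.04
Total state income tax: R$317.54 + R$495.04 = R$812.58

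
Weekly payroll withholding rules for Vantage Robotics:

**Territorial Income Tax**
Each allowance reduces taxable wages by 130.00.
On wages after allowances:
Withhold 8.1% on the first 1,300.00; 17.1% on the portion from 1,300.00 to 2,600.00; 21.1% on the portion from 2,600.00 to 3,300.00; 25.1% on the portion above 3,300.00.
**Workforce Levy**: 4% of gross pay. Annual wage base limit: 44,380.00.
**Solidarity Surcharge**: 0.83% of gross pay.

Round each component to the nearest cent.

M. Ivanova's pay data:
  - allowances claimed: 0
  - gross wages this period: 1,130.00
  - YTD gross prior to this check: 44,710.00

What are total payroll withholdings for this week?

Territorial Income Tax: taxable = 1,130.00
  8.1% × 1,130.00 = 91.53
Workforce Levy: YTD 44,710.00 ≥ cap 44,380.00 → 0.00
Solidarity Surcharge: 0.83% × 1,130.00 = 9.38
Total: 91.53 + 0.00 + 9.38 = 100.91

100.91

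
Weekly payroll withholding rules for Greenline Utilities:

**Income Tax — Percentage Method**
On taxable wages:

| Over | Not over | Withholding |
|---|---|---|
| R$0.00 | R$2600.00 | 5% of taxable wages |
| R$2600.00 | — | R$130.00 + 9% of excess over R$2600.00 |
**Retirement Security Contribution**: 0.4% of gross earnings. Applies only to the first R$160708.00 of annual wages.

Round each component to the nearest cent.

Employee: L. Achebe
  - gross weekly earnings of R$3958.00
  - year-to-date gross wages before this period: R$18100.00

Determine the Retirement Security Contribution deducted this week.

R$15.83

Retirement Security Contribution: 0.4% × R$3958.00 = R$15.83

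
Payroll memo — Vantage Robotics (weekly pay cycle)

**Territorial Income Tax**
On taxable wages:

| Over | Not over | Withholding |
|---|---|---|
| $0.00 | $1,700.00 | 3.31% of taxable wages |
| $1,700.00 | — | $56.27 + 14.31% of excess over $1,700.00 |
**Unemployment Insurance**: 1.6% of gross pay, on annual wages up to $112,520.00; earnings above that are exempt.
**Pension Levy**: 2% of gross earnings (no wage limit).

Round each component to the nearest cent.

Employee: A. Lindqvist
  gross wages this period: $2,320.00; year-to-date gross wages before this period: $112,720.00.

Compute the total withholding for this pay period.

$191.39

Territorial Income Tax: taxable = $2,320.00
  $56.27 + 14.31% × ($2,320.00 − $1,700.00) = $56.27 + 14.31% × $620.00 = $144.99
Unemployment Insurance: YTD $112,720.00 ≥ cap $112,520.00 → $0.00
Pension Levy: 2% × $2,320.00 = $46.40
Total: $144.99 + $0.00 + $46.40 = $191.39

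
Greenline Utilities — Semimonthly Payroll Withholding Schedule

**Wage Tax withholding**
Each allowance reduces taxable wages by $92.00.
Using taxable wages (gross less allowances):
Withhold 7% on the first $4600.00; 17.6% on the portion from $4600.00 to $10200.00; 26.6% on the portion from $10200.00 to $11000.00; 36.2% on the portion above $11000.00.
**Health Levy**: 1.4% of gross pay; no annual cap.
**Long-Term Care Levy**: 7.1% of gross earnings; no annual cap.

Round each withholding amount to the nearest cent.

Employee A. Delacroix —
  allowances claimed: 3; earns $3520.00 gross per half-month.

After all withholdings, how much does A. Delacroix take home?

Wage Tax: taxable = $3520.00 − 3×$92.00 = $3244.00
  7% × $3244.00 = $227.08
Health Levy: 1.4% × $3520.00 = $49.28
Long-Term Care Levy: 7.1% × $3520.00 = $249.92
Total withheld: $227.08 + $49.28 + $249.92 = $526.28
Net pay: $3520.00 − $526.28 = $2993.72

$2993.72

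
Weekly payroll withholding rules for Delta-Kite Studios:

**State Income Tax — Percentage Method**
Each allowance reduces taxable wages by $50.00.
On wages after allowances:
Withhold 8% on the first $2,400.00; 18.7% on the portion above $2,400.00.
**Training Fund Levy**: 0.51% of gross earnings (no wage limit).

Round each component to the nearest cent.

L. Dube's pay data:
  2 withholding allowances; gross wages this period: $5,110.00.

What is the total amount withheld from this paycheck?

$706.13

State Income Tax: taxable = $5,110.00 − 2×$50.00 = $5,010.00
  $192.00 + 18.7% × ($5,010.00 − $2,400.00) = $192.00 + 18.7% × $2,610.00 = $680.07
Training Fund Levy: 0.51% × $5,110.00 = $26.06
Total: $680.07 + $26.06 = $706.13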